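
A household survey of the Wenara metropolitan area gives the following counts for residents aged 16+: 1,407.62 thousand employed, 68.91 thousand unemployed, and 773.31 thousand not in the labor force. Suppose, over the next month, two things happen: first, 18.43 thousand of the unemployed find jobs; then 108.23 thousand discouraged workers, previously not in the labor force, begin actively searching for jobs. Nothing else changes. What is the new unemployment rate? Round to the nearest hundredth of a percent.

Initially, labor force = 1,407.62 + 68.91 = 1,476.53 thousand, so u = 68.91/1,476.53 = 4.67%.
After the first change, unemployed falls and employed rises by 18.43; labor force unchanged → E = 1,426.05, U = 50.48, labor force = 1,476.53 thousand.
After the second change, unemployed and labor force both rise by 108.23 → E = 1,426.05, U = 158.71, labor force = 1,584.76 thousand.
New unemployment rate = 158.71 / 1,584.76 = 10.01%.

New unemployment rate ≈ 10.01%.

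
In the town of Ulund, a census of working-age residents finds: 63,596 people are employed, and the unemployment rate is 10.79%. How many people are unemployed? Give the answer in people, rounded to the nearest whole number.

Let U be the number unemployed. The labor force is E + U, and U/(E+U) = 0.1079.
So U = 0.1079 × 63,596 / (1 − 0.1079) = 6862.01 / 0.8921 ≈ 7,692.

About 7,692 are unemployed.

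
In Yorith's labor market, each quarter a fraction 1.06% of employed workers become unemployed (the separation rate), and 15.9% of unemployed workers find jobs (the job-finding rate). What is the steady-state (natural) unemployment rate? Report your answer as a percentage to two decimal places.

At steady state the flows balance: s·E = f·U, so U/(E+U) = s/(s+f).
u* = 1.06 / (1.06 + 15.9) = 1.06 / 16.96 = 6.25%.

Steady-state unemployment rate ≈ 6.25%.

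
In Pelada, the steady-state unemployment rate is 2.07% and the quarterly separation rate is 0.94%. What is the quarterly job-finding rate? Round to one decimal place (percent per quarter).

Job-finding rate ≈ 44.5% per quarter.

From u* = s/(s+f): f = s·(1−u)/u.
f = 0.94 × (1 − 0.0207) / 0.0207 = 0.9205 / 0.0207 ≈ 44.5% per quarter.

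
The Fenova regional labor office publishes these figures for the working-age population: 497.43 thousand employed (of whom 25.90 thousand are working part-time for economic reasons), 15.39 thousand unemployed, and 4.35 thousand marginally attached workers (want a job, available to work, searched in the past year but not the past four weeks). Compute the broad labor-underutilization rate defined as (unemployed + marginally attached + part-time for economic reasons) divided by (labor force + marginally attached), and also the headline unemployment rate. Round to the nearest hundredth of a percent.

Broad underutilization rate ≈ 8.82%; headline unemployment rate ≈ 3.00%.

Labor force = 497.43 + 15.39 = 512.82 thousand.
Numerator = 15.39 + 4.35 + 25.90 = 45.64 thousand.
Denominator = 512.82 + 4.35 = 517.17 thousand.
Broad rate = 45.64 / 517.17 = 8.82%.
Headline unemployment rate = 15.39 / 512.82 = 3.00%.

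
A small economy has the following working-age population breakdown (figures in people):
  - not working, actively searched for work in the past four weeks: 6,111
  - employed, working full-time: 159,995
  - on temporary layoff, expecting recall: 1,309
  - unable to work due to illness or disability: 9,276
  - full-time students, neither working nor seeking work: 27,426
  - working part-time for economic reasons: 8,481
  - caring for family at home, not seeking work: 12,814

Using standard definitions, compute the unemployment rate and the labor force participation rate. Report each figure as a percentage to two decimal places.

Employed = 159,995 + 8,481 = 168,476 (anyone who worked, including part-time for economic reasons, counts as employed).
Unemployed = 6,111 + 1,309 = 7,420 (jobless and actively searching, or on temporary layoff).
Labor force = 168,476 + 7,420 = 175,896.
Not in labor force = 9,276 + 27,426 + 12,814 = 49,516 (those not working and not actively searching are outside the labor force).
Civilian working-age population = 175,896 + 49,516 = 225,412.
Unemployment rate = 7,420 / 175,896 = 4.22%.
Labor force participation rate = 175,896 / 225,412 = 78.03%.

Unemployment rate ≈ 4.22%; labor force participation rate ≈ 78.03%.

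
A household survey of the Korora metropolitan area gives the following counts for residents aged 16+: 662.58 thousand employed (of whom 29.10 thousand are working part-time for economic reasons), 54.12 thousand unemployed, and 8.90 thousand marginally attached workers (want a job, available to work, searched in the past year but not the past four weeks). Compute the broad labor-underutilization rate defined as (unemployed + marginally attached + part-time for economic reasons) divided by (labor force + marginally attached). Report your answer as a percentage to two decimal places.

Labor force = 662.58 + 54.12 = 716.70 thousand.
Numerator = 54.12 + 8.90 + 29.10 = 92.12 thousand.
Denominator = 716.70 + 8.90 = 725.60 thousand.
Broad rate = 92.12 / 725.60 = 12.70%.

Broad underutilization rate ≈ 12.70%.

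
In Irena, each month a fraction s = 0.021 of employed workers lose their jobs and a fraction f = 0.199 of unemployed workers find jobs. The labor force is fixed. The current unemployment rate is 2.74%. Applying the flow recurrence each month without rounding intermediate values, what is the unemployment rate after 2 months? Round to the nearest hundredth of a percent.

Unemployment rate after two months ≈ 5.41%.

With a fixed labor force, u_{t+1} = u_t + s·(1−u_t) − f·u_t = u_t·(1−s−f) + s.
Here 1−s−f = 0.780 and s = 0.021.
u_1 = 0.027400 × 0.780 + 0.021 = 0.042372.
u_2 = 0.042372 × 0.780 + 0.021 = 0.054050.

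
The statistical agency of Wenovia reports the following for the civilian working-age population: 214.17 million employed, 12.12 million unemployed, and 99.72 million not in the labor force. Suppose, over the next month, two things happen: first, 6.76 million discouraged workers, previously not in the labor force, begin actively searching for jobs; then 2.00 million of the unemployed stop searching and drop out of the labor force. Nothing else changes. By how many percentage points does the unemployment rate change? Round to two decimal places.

Initially, labor force = 214.17 + 12.12 = 226.29 million, so u = 12.12/226.29 = 5.36%.
After the first change, unemployed and labor force both rise by 6.76 → E = 214.17, U = 18.88, labor force = 233.05 million.
After the second change, unemployed and labor force both fall by 2.00 → E = 214.17, U = 16.88, labor force = 231.05 million.
New unemployment rate = 16.88 / 231.05 = 7.31%.
Change = 7.31% − 5.36% = +1.95 percentage points.

The unemployment rate changes by +1.95 percentage points.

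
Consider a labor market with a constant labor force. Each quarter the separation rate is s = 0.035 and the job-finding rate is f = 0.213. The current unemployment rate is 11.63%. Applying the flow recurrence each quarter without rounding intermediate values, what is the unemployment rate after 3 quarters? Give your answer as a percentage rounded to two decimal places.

With a fixed labor force, u_{t+1} = u_t + s·(1−u_t) − f·u_t = u_t·(1−s−f) + s.
Here 1−s−f = 0.752 and s = 0.035.
u_1 = 0.116300 × 0.752 + 0.035 = 0.122458.
u_2 = 0.122458 × 0.752 + 0.035 = 0.127088.
u_3 = 0.127088 × 0.752 + 0.035 = 0.130570.

Unemployment rate after three quarters ≈ 13.06%.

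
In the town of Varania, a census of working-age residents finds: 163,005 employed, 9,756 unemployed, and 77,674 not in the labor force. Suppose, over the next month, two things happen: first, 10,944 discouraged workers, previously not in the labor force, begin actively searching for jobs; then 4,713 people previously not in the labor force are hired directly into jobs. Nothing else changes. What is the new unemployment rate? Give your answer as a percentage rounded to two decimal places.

Initially, labor force = 163,005 + 9,756 = 172,761, so u = 9,756/172,761 = 5.65%.
After the first change, unemployed and labor force both rise by 10,944 → E = 163,005, U = 20,700, labor force = 183,705.
After the second change, employed and labor force both rise by 4,713; unemployed unchanged → E = 167,718, U = 20,700, labor force = 188,418.
New unemployment rate = 20,700 / 188,418 = 10.99%.

New unemployment rate ≈ 10.99%.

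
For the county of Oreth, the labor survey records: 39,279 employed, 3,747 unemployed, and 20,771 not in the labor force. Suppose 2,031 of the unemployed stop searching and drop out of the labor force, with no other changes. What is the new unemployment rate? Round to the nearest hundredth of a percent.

Initially, labor force = 39,279 + 3,747 = 43,026, so u = 3,747/43,026 = 8.71%.
After the change, unemployed and labor force both fall by 2,031 → E = 39,279, U = 1,716, labor force = 40,995.
New unemployment rate = 1,716 / 40,995 = 4.19%.

New unemployment rate ≈ 4.19%.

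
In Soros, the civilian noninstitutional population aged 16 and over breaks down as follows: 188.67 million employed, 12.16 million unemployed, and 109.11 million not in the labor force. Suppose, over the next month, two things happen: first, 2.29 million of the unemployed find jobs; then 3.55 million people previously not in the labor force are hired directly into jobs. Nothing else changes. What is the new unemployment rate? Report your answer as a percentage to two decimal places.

Initially, labor force = 188.67 + 12.16 = 200.83 million, so u = 12.16/200.83 = 6.05%.
After the first change, unemployed falls and employed rises by 2.29; labor force unchanged → E = 190.96, U = 9.87, labor force = 200.83 million.
After the second change, employed and labor force both rise by 3.55; unemployed unchanged → E = 194.51, U = 9.87, labor force = 204.38 million.
New unemployment rate = 9.87 / 204.38 = 4.83%.

New unemployment rate ≈ 4.83%.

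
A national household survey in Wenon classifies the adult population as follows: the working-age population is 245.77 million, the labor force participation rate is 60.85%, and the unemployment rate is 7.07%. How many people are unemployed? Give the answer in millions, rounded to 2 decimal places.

Labor force = 0.6085 × 245.77 = 149.55 million.
Unemployed = 0.0707 × 149.55 ≈ 10.57 million.

About 10.57 million are unemployed.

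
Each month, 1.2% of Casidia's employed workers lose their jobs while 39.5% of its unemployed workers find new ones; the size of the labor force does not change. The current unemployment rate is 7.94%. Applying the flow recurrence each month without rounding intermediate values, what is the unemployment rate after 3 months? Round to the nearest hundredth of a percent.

With a fixed labor force, u_{t+1} = u_t + s·(1−u_t) − f·u_t = u_t·(1−s−f) + s.
Here 1−s−f = 0.593 and s = 0.012.
u_1 = 0.079400 × 0.593 + 0.012 = 0.059084.
u_2 = 0.059084 × 0.593 + 0.012 = 0.047037.
u_3 = 0.047037 × 0.593 + 0.012 = 0.039893.

Unemployment rate after three months ≈ 3.99%.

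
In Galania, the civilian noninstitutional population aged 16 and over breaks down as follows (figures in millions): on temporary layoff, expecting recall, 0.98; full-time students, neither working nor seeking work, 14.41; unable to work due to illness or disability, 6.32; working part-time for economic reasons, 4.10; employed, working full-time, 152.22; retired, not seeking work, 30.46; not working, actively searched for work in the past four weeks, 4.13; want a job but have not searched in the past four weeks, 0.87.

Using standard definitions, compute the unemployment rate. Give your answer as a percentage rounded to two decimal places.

Employed = 4.10 + 152.22 = 156.32 million (anyone who worked, including part-time for economic reasons, counts as employed).
Unemployed = 0.98 + 4.13 = 5.11 million (jobless and actively searching, or on temporary layoff).
Labor force = 156.32 + 5.11 = 161.43 million.
Unemployment rate = 5.11 / 161.43 = 3.17%.

Unemployment rate ≈ 3.17%.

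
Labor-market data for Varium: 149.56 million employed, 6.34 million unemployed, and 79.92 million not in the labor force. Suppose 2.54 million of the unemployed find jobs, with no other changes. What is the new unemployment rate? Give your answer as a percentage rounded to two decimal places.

New unemployment rate ≈ 2.44%.

Initially, labor force = 149.56 + 6.34 = 155.90 million, so u = 6.34/155.90 = 4.07%.
After the change, unemployed falls and employed rises by 2.54; labor force unchanged → E = 152.10, U = 3.80, labor force = 155.90 million.
New unemployment rate = 3.80 / 155.90 = 2.44%.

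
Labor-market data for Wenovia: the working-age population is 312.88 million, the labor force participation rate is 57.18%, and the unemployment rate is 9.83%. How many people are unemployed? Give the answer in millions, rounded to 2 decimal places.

Labor force = 0.5718 × 312.88 = 178.90 million.
Unemployed = 0.0983 × 178.90 ≈ 17.59 million.

About 17.59 million are unemployed.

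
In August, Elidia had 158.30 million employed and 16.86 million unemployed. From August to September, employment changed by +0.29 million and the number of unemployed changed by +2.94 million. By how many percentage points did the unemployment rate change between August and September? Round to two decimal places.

August: labor force = 158.30 + 16.86 = 175.16; u = 16.86/175.16 = 9.63%.
September: labor force = 158.59 + 19.80 = 178.39; u = 19.80/178.39 = 11.10%.
Change = 11.10% − 9.63% = +1.47 pp.

The unemployment rate changed by +1.47 percentage points.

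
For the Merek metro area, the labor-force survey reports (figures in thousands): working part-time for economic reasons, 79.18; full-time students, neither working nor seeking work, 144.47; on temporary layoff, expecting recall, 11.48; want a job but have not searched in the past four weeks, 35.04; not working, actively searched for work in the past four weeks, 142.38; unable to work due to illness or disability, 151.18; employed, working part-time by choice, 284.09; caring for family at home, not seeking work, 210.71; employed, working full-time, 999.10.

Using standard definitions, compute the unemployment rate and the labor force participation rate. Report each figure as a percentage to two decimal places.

Employed = 79.18 + 284.09 + 999.10 = 1,362.37 thousand (anyone who worked, including part-time for economic reasons, counts as employed).
Unemployed = 11.48 + 142.38 = 153.86 thousand (jobless and actively searching, or on temporary layoff).
Labor force = 1,362.37 + 153.86 = 1,516.23 thousand.
Not in labor force = 144.47 + 35.04 + 151.18 + 210.71 = 541.40 thousand (those not working and not actively searching are outside the labor force — including those who want a job but have given up searching).
Civilian working-age population = 1,516.23 + 541.40 = 2,057.63 thousand.
Unemployment rate = 153.86 / 1,516.23 = 10.15%.
Labor force participation rate = 1,516.23 / 2,057.63 = 73.69%.

Unemployment rate ≈ 10.15%; labor force participation rate ≈ 73.69%.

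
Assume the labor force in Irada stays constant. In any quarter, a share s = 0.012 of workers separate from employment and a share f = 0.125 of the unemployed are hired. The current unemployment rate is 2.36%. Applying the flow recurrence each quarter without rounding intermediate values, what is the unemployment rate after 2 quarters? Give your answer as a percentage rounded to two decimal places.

With a fixed labor force, u_{t+1} = u_t + s·(1−u_t) − f·u_t = u_t·(1−s−f) + s.
Here 1−s−f = 0.863 and s = 0.012.
u_1 = 0.023600 × 0.863 + 0.012 = 0.032367.
u_2 = 0.032367 × 0.863 + 0.012 = 0.039933.

Unemployment rate after two quarters ≈ 3.99%.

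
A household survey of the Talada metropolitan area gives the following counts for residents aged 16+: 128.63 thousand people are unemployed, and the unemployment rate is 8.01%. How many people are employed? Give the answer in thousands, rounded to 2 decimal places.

About 1,477.24 thousand are employed.

Labor force = U / u = 128.63 / 0.0801 ≈ 1,605.87 thousand.
Employed = labor force − unemployed = 1,605.87 − 128.63 = 1,477.24 thousand.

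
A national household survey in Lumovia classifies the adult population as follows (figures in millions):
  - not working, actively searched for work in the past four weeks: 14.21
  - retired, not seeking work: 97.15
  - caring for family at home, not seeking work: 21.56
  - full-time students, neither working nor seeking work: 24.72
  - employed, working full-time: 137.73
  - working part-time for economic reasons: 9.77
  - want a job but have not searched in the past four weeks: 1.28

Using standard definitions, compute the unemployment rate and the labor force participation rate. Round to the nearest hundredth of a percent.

Employed = 137.73 + 9.77 = 147.50 million (anyone who worked, including part-time for economic reasons, counts as employed).
Unemployed = 14.21 million.
Labor force = 147.50 + 14.21 = 161.71 million.
Not in labor force = 97.15 + 21.56 + 24.72 + 1.28 = 144.71 million (those not working and not actively searching are outside the labor force — including those who want a job but have given up searching).
Civilian working-age population = 161.71 + 144.71 = 306.42 million.
Unemployment rate = 14.21 / 161.71 = 8.79%.
Labor force participation rate = 161.71 / 306.42 = 52.77%.

Unemployment rate ≈ 8.79%; labor force participation rate ≈ 52.77%.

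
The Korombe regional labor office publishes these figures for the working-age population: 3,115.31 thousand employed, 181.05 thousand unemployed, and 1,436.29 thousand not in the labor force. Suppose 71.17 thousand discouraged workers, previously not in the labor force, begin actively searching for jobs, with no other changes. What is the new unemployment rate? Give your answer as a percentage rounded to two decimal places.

New unemployment rate ≈ 7.49%.

Initially, labor force = 3,115.31 + 181.05 = 3,296.36 thousand, so u = 181.05/3,296.36 = 5.49%.
After the change, unemployed and labor force both rise by 71.17 → E = 3,115.31, U = 252.22, labor force = 3,367.53 thousand.
New unemployment rate = 252.22 / 3,367.53 = 7.49%.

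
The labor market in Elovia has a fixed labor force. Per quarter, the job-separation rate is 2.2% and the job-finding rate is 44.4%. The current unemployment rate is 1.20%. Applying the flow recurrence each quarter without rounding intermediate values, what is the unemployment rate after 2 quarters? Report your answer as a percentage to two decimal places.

Unemployment rate after two quarters ≈ 3.72%.

With a fixed labor force, u_{t+1} = u_t + s·(1−u_t) − f·u_t = u_t·(1−s−f) + s.
Here 1−s−f = 0.534 and s = 0.022.
u_1 = 0.012000 × 0.534 + 0.022 = 0.028408.
u_2 = 0.028408 × 0.534 + 0.022 = 0.037170.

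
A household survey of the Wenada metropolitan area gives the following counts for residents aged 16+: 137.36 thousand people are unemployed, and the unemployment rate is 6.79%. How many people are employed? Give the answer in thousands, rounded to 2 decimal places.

Labor force = U / u = 137.36 / 0.0679 ≈ 2,022.97 thousand.
Employed = labor force − unemployed = 2,022.97 − 137.36 = 1,885.61 thousand.

About 1,885.61 thousand are employed.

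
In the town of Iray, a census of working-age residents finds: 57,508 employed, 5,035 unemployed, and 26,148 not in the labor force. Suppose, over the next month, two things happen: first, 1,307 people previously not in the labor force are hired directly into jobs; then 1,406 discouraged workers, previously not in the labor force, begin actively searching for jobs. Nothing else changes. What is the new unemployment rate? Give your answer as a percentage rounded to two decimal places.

New unemployment rate ≈ 9.87%.

Initially, labor force = 57,508 + 5,035 = 62,543, so u = 5,035/62,543 = 8.05%.
After the first change, employed and labor force both rise by 1,307; unemployed unchanged → E = 58,815, U = 5,035, labor force = 63,850.
After the second change, unemployed and labor force both rise by 1,406 → E = 58,815, U = 6,441, labor force = 65,256.
New unemployment rate = 6,441 / 65,256 = 9.87%.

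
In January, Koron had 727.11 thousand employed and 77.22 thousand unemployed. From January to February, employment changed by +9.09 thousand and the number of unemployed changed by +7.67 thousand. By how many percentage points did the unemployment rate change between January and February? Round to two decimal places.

January: labor force = 727.11 + 77.22 = 804.33; u = 77.22/804.33 = 9.60%.
February: labor force = 736.20 + 84.89 = 821.09; u = 84.89/821.09 = 10.34%.
Change = 10.34% − 9.60% = +0.74 pp.

The unemployment rate changed by +0.74 percentage points.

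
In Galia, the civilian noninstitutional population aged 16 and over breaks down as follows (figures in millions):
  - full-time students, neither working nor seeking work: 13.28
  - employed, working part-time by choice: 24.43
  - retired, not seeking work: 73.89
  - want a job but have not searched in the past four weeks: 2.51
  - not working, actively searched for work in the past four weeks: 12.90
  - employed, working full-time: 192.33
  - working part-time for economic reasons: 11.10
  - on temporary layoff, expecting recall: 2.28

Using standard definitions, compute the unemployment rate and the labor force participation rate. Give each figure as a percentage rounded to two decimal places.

Unemployment rate ≈ 6.25%; labor force participation rate ≈ 73.05%.

Employed = 24.43 + 192.33 + 11.10 = 227.86 million (anyone who worked, including part-time for economic reasons, counts as employed).
Unemployed = 12.90 + 2.28 = 15.18 million (jobless and actively searching, or on temporary layoff).
Labor force = 227.86 + 15.18 = 243.04 million.
Not in labor force = 13.28 + 73.89 + 2.51 = 89.68 million (those not working and not actively searching are outside the labor force — including those who want a job but have given up searching).
Civilian working-age population = 243.04 + 89.68 = 332.72 million.
Unemployment rate = 15.18 / 243.04 = 6.25%.
Labor force participation rate = 243.04 / 332.72 = 73.05%.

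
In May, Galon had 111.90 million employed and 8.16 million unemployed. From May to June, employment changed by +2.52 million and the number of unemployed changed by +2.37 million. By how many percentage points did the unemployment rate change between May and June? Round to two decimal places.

May: labor force = 111.90 + 8.16 = 120.06; u = 8.16/120.06 = 6.80%.
June: labor force = 114.42 + 10.53 = 124.95; u = 10.53/124.95 = 8.43%.
Change = 8.43% − 6.80% = +1.63 pp.

The unemployment rate changed by +1.63 percentage points.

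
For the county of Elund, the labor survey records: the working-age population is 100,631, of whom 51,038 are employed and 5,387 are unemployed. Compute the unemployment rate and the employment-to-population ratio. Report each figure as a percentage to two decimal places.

Labor force = employed + unemployed = 51,038 + 5,387 = 56,425.
Unemployment rate = 5,387 / 56,425 = 9.55%.
Employment-population ratio = 51,038 / 100,631 = 50.72%.

Unemployment rate ≈ 9.55%; employment-population ratio ≈ 50.72%.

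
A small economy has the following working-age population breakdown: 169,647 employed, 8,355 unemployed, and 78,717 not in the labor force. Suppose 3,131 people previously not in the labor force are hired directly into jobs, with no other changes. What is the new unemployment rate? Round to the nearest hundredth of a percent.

New unemployment rate ≈ 4.61%.

Initially, labor force = 169,647 + 8,355 = 178,002, so u = 8,355/178,002 = 4.69%.
After the change, employed and labor force both rise by 3,131; unemployed unchanged → E = 172,778, U = 8,355, labor force = 181,133.
New unemployment rate = 8,355 / 181,133 = 4.61%.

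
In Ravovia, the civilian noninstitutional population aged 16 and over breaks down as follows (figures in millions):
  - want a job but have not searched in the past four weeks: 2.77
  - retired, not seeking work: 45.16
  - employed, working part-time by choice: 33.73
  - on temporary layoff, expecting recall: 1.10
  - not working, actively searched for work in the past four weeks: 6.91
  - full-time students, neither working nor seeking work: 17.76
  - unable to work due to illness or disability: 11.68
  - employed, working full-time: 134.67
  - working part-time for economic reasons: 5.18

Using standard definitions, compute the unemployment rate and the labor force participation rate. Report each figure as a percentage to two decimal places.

Employed = 33.73 + 134.67 + 5.18 = 173.58 million (anyone who worked, including part-time for economic reasons, counts as employed).
Unemployed = 1.10 + 6.91 = 8.01 million (jobless and actively searching, or on temporary layoff).
Labor force = 173.58 + 8.01 = 181.59 million.
Not in labor force = 2.77 + 45.16 + 17.76 + 11.68 = 77.37 million (those not working and not actively searching are outside the labor force — including those who want a job but have given up searching).
Civilian working-age population = 181.59 + 77.37 = 258.96 million.
Unemployment rate = 8.01 / 181.59 = 4.41%.
Labor force participation rate = 181.59 / 258.96 = 70.12%.

Unemployment rate ≈ 4.41%; labor force participation rate ≈ 70.12%.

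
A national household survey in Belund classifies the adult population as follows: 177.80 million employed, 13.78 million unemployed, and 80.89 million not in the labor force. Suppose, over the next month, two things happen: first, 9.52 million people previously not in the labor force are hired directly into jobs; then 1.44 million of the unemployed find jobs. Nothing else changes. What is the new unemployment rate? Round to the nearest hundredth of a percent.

Initially, labor force = 177.80 + 13.78 = 191.58 million, so u = 13.78/191.58 = 7.19%.
After the first change, employed and labor force both rise by 9.52; unemployed unchanged → E = 187.32, U = 13.78, labor force = 201.10 million.
After the second change, unemployed falls and employed rises by 1.44; labor force unchanged → E = 188.76, U = 12.34, labor force = 201.10 million.
New unemployment rate = 12.34 / 201.10 = 6.14%.

New unemployment rate ≈ 6.14%.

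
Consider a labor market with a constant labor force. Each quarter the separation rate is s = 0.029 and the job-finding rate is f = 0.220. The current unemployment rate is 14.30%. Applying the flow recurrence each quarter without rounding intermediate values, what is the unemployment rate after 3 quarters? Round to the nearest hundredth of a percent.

Unemployment rate after three quarters ≈ 12.77%.

With a fixed labor force, u_{t+1} = u_t + s·(1−u_t) − f·u_t = u_t·(1−s−f) + s.
Here 1−s−f = 0.751 and s = 0.029.
u_1 = 0.143000 × 0.751 + 0.029 = 0.136393.
u_2 = 0.136393 × 0.751 + 0.029 = 0.131431.
u_3 = 0.131431 × 0.751 + 0.029 = 0.127705.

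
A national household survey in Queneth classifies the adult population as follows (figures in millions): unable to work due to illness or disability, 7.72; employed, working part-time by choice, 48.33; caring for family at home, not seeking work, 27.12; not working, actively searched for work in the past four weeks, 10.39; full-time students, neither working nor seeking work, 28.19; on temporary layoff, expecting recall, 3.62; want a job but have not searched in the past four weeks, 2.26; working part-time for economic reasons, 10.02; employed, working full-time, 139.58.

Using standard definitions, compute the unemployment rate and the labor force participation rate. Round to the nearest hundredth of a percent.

Unemployment rate ≈ 6.61%; labor force participation rate ≈ 76.45%.

Employed = 48.33 + 10.02 + 139.58 = 197.93 million (anyone who worked, including part-time for economic reasons, counts as employed).
Unemployed = 10.39 + 3.62 = 14.01 million (jobless and actively searching, or on temporary layoff).
Labor force = 197.93 + 14.01 = 211.94 million.
Not in labor force = 7.72 + 27.12 + 28.19 + 2.26 = 65.29 million (those not working and not actively searching are outside the labor force — including those who want a job but have given up searching).
Civilian working-age population = 211.94 + 65.29 = 277.23 million.
Unemployment rate = 14.01 / 211.94 = 6.61%.
Labor force participation rate = 211.94 / 277.23 = 76.45%.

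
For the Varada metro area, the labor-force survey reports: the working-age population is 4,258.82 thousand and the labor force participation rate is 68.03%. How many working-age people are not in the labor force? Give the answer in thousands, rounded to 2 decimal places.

About 1,361.54 thousand are not in the labor force.

Share not in the labor force = 1 − 0.6803 = 0.3197.
Not in labor force = 0.3197 × 4,258.82 ≈ 1,361.54 thousand.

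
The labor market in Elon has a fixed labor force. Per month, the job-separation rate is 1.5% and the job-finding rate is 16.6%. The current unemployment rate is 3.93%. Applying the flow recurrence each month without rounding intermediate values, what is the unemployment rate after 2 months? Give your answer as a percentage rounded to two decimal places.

Unemployment rate after two months ≈ 5.36%.

With a fixed labor force, u_{t+1} = u_t + s·(1−u_t) − f·u_t = u_t·(1−s−f) + s.
Here 1−s−f = 0.819 and s = 0.015.
u_1 = 0.039300 × 0.819 + 0.015 = 0.047187.
u_2 = 0.047187 × 0.819 + 0.015 = 0.053646.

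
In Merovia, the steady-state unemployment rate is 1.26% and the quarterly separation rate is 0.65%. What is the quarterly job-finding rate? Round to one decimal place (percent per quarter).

From u* = s/(s+f): f = s·(1−u)/u.
f = 0.65 × (1 − 0.0126) / 0.0126 = 0.6418 / 0.0126 ≈ 50.9% per quarter.

Job-finding rate ≈ 50.9% per quarter.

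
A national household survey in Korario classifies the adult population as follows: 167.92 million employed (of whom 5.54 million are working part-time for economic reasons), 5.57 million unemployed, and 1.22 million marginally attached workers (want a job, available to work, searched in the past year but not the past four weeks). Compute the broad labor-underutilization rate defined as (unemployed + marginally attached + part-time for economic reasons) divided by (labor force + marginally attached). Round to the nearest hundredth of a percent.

Labor force = 167.92 + 5.57 = 173.49 million.
Numerator = 5.57 + 1.22 + 5.54 = 12.33 million.
Denominator = 173.49 + 1.22 = 174.71 million.
Broad rate = 12.33 / 174.71 = 7.06%.

Broad underutilization rate ≈ 7.06%.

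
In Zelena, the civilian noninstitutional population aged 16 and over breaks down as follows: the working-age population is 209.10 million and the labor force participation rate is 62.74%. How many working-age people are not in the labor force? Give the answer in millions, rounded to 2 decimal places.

Share not in the labor force = 1 − 0.6274 = 0.3726.
Not in labor force = 0.3726 × 209.10 ≈ 77.91 million.

About 77.91 million are not in the labor force.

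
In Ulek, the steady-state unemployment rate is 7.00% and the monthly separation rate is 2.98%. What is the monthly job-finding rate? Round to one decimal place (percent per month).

Job-finding rate ≈ 39.6% per month.

From u* = s/(s+f): f = s·(1−u)/u.
f = 2.98 × (1 − 0.0700) / 0.0700 = 2.7714 / 0.0700 ≈ 39.6% per month.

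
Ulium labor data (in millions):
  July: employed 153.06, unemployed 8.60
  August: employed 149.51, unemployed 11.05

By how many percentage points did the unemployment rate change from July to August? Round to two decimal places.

July: labor force = 153.06 + 8.60 = 161.66; u = 8.60/161.66 = 5.32%.
August: labor force = 149.51 + 11.05 = 160.56; u = 11.05/160.56 = 6.88%.
Change = 6.88% − 5.32% = +1.56 pp.

The unemployment rate changed by +1.56 percentage points.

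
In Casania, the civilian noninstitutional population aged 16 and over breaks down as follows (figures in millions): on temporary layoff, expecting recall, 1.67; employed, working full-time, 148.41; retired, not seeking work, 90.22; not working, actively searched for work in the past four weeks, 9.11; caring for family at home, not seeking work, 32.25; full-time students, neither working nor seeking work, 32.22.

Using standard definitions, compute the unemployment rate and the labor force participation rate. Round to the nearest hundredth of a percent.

Unemployment rate ≈ 6.77%; labor force participation rate ≈ 50.72%.

Employed = 148.41 million.
Unemployed = 1.67 + 9.11 = 10.78 million (jobless and actively searching, or on temporary layoff).
Labor force = 148.41 + 10.78 = 159.19 million.
Not in labor force = 90.22 + 32.25 + 32.22 = 154.69 million (those not working and not actively searching are outside the labor force).
Civilian working-age population = 159.19 + 154.69 = 313.88 million.
Unemployment rate = 10.78 / 159.19 = 6.77%.
Labor force participation rate = 159.19 / 313.88 = 50.72%.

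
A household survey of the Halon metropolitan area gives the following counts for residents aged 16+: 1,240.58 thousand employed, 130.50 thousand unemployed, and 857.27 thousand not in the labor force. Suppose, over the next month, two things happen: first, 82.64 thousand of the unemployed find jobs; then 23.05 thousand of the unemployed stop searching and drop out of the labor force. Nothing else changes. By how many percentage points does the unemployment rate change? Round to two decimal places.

The unemployment rate changes by −7.68 percentage points.

Initially, labor force = 1,240.58 + 130.50 = 1,371.08 thousand, so u = 130.50/1,371.08 = 9.52%.
After the first change, unemployed falls and employed rises by 82.64; labor force unchanged → E = 1,323.22, U = 47.86, labor force = 1,371.08 thousand.
After the second change, unemployed and labor force both fall by 23.05 → E = 1,323.22, U = 24.81, labor force = 1,348.03 thousand.
New unemployment rate = 24.81 / 1,348.03 = 1.84%.
Change = 1.84% − 9.52% = −7.68 percentage points.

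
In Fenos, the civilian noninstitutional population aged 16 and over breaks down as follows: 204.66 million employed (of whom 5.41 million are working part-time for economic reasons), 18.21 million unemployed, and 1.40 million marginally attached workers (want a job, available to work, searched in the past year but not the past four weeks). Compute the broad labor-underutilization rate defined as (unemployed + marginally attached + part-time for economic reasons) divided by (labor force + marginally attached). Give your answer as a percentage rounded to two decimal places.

Broad underutilization rate ≈ 11.16%.

Labor force = 204.66 + 18.21 = 222.87 million.
Numerator = 18.21 + 1.40 + 5.41 = 25.02 million.
Denominator = 222.87 + 1.40 = 224.27 million.
Broad rate = 25.02 / 224.27 = 11.16%.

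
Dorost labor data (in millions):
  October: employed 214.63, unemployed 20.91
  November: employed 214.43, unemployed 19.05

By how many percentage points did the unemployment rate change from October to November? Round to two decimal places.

The unemployment rate changed by −0.72 percentage points.

October: labor force = 214.63 + 20.91 = 235.54; u = 20.91/235.54 = 8.88%.
November: labor force = 214.43 + 19.05 = 233.48; u = 19.05/233.48 = 8.16%.
Change = 8.16% − 8.88% = −0.72 pp.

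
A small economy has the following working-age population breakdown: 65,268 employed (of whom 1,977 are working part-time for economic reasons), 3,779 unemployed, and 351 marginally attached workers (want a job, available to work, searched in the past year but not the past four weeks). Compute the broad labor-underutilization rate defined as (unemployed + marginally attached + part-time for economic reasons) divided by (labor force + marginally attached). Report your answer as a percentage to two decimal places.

Broad underutilization rate ≈ 8.80%.

Labor force = 65,268 + 3,779 = 69,047.
Numerator = 3,779 + 351 + 1,977 = 6,107.
Denominator = 69,047 + 351 = 69,398.
Broad rate = 6,107 / 69,398 = 8.80%.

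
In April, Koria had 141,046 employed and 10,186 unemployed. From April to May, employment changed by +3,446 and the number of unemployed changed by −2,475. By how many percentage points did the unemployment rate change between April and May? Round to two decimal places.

The unemployment rate changed by −1.67 percentage points.

April: labor force = 141,046 + 10,186 = 151,232; u = 10,186/151,232 = 6.74%.
May: labor force = 144,492 + 7,711 = 152,203; u = 7,711/152,203 = 5.07%.
Change = 5.07% − 6.74% = −1.67 pp.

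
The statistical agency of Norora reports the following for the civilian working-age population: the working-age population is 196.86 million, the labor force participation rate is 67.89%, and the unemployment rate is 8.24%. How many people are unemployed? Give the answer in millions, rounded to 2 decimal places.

Labor force = 0.6789 × 196.86 = 133.65 million.
Unemployed = 0.0824 × 133.65 ≈ 11.01 million.

About 11.01 million are unemployed.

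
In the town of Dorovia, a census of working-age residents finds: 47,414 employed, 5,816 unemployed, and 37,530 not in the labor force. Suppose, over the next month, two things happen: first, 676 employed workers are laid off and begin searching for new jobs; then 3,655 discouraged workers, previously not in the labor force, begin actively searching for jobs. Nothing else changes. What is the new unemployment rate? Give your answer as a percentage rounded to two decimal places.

New unemployment rate ≈ 17.84%.

Initially, labor force = 47,414 + 5,816 = 53,230, so u = 5,816/53,230 = 10.93%.
After the first change, employed falls and unemployed rises by 676; labor force unchanged → E = 46,738, U = 6,492, labor force = 53,230.
After the second change, unemployed and labor force both rise by 3,655 → E = 46,738, U = 10,147, labor force = 56,885.
New unemployment rate = 10,147 / 56,885 = 17.84%.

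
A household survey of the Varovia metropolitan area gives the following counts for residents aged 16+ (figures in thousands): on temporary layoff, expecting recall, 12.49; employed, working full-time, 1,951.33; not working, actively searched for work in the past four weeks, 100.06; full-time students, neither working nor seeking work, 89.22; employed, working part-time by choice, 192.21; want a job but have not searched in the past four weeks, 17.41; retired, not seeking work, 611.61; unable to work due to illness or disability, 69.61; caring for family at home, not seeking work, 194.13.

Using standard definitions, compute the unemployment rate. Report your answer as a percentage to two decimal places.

Unemployment rate ≈ 4.99%.

Employed = 1,951.33 + 192.21 = 2,143.54 thousand.
Unemployed = 12.49 + 100.06 = 112.55 thousand (jobless and actively searching, or on temporary layoff).
Labor force = 2,143.54 + 112.55 = 2,256.09 thousand.
Unemployment rate = 112.55 / 2,256.09 = 4.99%.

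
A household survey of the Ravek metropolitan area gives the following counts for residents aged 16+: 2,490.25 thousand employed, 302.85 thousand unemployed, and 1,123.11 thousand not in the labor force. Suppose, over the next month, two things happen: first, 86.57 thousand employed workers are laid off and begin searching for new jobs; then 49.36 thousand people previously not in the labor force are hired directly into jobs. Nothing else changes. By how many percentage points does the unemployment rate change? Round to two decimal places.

The unemployment rate changes by +2.86 percentage points.

Initially, labor force = 2,490.25 + 302.85 = 2,793.10 thousand, so u = 302.85/2,793.10 = 10.84%.
After the first change, employed falls and unemployed rises by 86.57; labor force unchanged → E = 2,403.68, U = 389.42, labor force = 2,793.10 thousand.
After the second change, employed and labor force both rise by 49.36; unemployed unchanged → E = 2,453.04, U = 389.42, labor force = 2,842.46 thousand.
New unemployment rate = 389.42 / 2,842.46 = 13.70%.
Change = 13.70% − 10.84% = +2.86 percentage points.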